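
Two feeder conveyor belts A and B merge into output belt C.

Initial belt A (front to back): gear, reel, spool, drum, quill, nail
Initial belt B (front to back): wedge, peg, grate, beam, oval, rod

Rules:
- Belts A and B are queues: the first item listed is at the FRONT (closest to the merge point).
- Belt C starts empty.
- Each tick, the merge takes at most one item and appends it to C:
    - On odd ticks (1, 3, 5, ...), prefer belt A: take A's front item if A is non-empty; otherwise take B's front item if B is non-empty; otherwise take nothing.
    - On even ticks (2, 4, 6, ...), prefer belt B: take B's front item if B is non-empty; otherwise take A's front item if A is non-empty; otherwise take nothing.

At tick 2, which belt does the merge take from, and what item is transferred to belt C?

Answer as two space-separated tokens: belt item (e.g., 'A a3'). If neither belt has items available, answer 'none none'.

Answer: B wedge

Derivation:
Tick 1: prefer A, take gear from A; A=[reel,spool,drum,quill,nail] B=[wedge,peg,grate,beam,oval,rod] C=[gear]
Tick 2: prefer B, take wedge from B; A=[reel,spool,drum,quill,nail] B=[peg,grate,beam,oval,rod] C=[gear,wedge]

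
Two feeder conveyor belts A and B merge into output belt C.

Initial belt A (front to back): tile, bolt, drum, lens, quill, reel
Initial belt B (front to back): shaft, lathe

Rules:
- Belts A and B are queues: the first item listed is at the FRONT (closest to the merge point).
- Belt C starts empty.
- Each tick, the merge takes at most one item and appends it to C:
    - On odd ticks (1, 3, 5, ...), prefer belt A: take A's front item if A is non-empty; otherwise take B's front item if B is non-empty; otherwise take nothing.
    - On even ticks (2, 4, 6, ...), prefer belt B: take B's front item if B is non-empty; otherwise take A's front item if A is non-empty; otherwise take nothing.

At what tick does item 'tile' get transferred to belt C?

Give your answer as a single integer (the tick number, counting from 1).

Answer: 1

Derivation:
Tick 1: prefer A, take tile from A; A=[bolt,drum,lens,quill,reel] B=[shaft,lathe] C=[tile]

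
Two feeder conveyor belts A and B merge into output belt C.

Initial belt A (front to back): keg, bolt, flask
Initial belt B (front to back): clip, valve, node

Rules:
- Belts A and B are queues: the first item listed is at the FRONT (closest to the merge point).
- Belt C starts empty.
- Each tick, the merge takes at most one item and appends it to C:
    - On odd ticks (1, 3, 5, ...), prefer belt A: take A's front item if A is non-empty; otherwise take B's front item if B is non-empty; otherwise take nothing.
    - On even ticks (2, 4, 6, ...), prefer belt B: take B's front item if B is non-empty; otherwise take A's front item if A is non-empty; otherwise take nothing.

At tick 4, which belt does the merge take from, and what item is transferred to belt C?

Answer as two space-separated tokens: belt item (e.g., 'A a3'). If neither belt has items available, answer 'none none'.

Answer: B valve

Derivation:
Tick 1: prefer A, take keg from A; A=[bolt,flask] B=[clip,valve,node] C=[keg]
Tick 2: prefer B, take clip from B; A=[bolt,flask] B=[valve,node] C=[keg,clip]
Tick 3: prefer A, take bolt from A; A=[flask] B=[valve,node] C=[keg,clip,bolt]
Tick 4: prefer B, take valve from B; A=[flask] B=[node] C=[keg,clip,bolt,valve]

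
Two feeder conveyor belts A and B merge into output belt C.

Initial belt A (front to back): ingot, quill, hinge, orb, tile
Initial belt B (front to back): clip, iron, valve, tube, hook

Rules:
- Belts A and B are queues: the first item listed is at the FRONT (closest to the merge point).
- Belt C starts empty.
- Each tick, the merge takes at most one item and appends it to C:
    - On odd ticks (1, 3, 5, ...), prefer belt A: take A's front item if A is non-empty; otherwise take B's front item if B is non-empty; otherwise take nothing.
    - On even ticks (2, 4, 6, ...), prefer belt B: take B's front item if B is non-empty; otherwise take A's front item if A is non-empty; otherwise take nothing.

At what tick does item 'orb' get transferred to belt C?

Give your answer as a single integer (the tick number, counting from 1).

Answer: 7

Derivation:
Tick 1: prefer A, take ingot from A; A=[quill,hinge,orb,tile] B=[clip,iron,valve,tube,hook] C=[ingot]
Tick 2: prefer B, take clip from B; A=[quill,hinge,orb,tile] B=[iron,valve,tube,hook] C=[ingot,clip]
Tick 3: prefer A, take quill from A; A=[hinge,orb,tile] B=[iron,valve,tube,hook] C=[ingot,clip,quill]
Tick 4: prefer B, take iron from B; A=[hinge,orb,tile] B=[valve,tube,hook] C=[ingot,clip,quill,iron]
Tick 5: prefer A, take hinge from A; A=[orb,tile] B=[valve,tube,hook] C=[ingot,clip,quill,iron,hinge]
Tick 6: prefer B, take valve from B; A=[orb,tile] B=[tube,hook] C=[ingot,clip,quill,iron,hinge,valve]
Tick 7: prefer A, take orb from A; A=[tile] B=[tube,hook] C=[ingot,clip,quill,iron,hinge,valve,orb]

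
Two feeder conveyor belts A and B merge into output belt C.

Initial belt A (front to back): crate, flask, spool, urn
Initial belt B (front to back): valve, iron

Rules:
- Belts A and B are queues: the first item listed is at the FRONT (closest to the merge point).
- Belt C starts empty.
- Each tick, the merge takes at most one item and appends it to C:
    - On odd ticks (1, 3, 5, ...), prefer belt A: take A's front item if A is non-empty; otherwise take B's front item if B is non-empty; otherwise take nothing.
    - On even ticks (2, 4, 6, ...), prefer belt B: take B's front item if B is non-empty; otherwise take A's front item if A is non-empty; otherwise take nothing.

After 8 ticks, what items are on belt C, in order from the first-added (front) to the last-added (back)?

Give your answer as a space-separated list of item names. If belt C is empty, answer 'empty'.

Answer: crate valve flask iron spool urn

Derivation:
Tick 1: prefer A, take crate from A; A=[flask,spool,urn] B=[valve,iron] C=[crate]
Tick 2: prefer B, take valve from B; A=[flask,spool,urn] B=[iron] C=[crate,valve]
Tick 3: prefer A, take flask from A; A=[spool,urn] B=[iron] C=[crate,valve,flask]
Tick 4: prefer B, take iron from B; A=[spool,urn] B=[-] C=[crate,valve,flask,iron]
Tick 5: prefer A, take spool from A; A=[urn] B=[-] C=[crate,valve,flask,iron,spool]
Tick 6: prefer B, take urn from A; A=[-] B=[-] C=[crate,valve,flask,iron,spool,urn]
Tick 7: prefer A, both empty, nothing taken; A=[-] B=[-] C=[crate,valve,flask,iron,spool,urn]
Tick 8: prefer B, both empty, nothing taken; A=[-] B=[-] C=[crate,valve,flask,iron,spool,urn]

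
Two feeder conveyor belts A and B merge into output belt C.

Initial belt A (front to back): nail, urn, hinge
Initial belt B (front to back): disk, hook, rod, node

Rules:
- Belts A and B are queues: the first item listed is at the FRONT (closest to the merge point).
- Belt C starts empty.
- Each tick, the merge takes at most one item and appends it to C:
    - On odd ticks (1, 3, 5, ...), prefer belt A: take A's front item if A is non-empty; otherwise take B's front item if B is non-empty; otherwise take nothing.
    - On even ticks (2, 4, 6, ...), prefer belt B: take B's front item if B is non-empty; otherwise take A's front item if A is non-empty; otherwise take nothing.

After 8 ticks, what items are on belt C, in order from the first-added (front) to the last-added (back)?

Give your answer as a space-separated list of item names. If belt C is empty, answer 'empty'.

Answer: nail disk urn hook hinge rod node

Derivation:
Tick 1: prefer A, take nail from A; A=[urn,hinge] B=[disk,hook,rod,node] C=[nail]
Tick 2: prefer B, take disk from B; A=[urn,hinge] B=[hook,rod,node] C=[nail,disk]
Tick 3: prefer A, take urn from A; A=[hinge] B=[hook,rod,node] C=[nail,disk,urn]
Tick 4: prefer B, take hook from B; A=[hinge] B=[rod,node] C=[nail,disk,urn,hook]
Tick 5: prefer A, take hinge from A; A=[-] B=[rod,node] C=[nail,disk,urn,hook,hinge]
Tick 6: prefer B, take rod from B; A=[-] B=[node] C=[nail,disk,urn,hook,hinge,rod]
Tick 7: prefer A, take node from B; A=[-] B=[-] C=[nail,disk,urn,hook,hinge,rod,node]
Tick 8: prefer B, both empty, nothing taken; A=[-] B=[-] C=[nail,disk,urn,hook,hinge,rod,node]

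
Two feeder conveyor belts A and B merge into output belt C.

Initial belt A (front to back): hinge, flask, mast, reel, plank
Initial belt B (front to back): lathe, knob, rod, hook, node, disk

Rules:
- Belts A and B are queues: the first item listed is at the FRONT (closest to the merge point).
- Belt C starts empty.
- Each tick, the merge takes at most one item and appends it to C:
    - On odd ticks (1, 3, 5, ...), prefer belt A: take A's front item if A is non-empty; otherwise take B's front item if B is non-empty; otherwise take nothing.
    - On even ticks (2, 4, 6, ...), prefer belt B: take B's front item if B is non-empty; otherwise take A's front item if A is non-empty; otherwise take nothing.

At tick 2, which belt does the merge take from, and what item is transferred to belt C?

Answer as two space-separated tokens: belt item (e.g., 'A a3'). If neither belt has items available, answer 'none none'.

Tick 1: prefer A, take hinge from A; A=[flask,mast,reel,plank] B=[lathe,knob,rod,hook,node,disk] C=[hinge]
Tick 2: prefer B, take lathe from B; A=[flask,mast,reel,plank] B=[knob,rod,hook,node,disk] C=[hinge,lathe]

Answer: B lathe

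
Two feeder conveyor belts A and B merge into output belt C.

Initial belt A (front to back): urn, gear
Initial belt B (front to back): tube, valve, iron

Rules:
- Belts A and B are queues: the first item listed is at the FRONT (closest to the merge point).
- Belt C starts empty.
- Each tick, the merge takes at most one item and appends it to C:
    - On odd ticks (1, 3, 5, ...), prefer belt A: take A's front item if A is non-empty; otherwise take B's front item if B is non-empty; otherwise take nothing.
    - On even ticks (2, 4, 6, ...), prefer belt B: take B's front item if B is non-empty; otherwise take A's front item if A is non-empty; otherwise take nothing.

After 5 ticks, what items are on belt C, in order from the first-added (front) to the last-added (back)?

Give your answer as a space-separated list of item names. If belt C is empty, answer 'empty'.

Tick 1: prefer A, take urn from A; A=[gear] B=[tube,valve,iron] C=[urn]
Tick 2: prefer B, take tube from B; A=[gear] B=[valve,iron] C=[urn,tube]
Tick 3: prefer A, take gear from A; A=[-] B=[valve,iron] C=[urn,tube,gear]
Tick 4: prefer B, take valve from B; A=[-] B=[iron] C=[urn,tube,gear,valve]
Tick 5: prefer A, take iron from B; A=[-] B=[-] C=[urn,tube,gear,valve,iron]

Answer: urn tube gear valve iron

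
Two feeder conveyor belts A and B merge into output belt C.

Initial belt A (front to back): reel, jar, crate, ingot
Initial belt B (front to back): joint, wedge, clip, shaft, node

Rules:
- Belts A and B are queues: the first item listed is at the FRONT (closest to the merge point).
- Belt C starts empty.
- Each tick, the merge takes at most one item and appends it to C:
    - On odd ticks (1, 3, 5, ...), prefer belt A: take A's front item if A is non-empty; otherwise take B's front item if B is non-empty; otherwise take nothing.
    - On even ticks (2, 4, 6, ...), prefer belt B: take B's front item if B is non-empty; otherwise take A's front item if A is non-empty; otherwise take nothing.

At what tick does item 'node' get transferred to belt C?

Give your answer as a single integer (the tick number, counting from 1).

Answer: 9

Derivation:
Tick 1: prefer A, take reel from A; A=[jar,crate,ingot] B=[joint,wedge,clip,shaft,node] C=[reel]
Tick 2: prefer B, take joint from B; A=[jar,crate,ingot] B=[wedge,clip,shaft,node] C=[reel,joint]
Tick 3: prefer A, take jar from A; A=[crate,ingot] B=[wedge,clip,shaft,node] C=[reel,joint,jar]
Tick 4: prefer B, take wedge from B; A=[crate,ingot] B=[clip,shaft,node] C=[reel,joint,jar,wedge]
Tick 5: prefer A, take crate from A; A=[ingot] B=[clip,shaft,node] C=[reel,joint,jar,wedge,crate]
Tick 6: prefer B, take clip from B; A=[ingot] B=[shaft,node] C=[reel,joint,jar,wedge,crate,clip]
Tick 7: prefer A, take ingot from A; A=[-] B=[shaft,node] C=[reel,joint,jar,wedge,crate,clip,ingot]
Tick 8: prefer B, take shaft from B; A=[-] B=[node] C=[reel,joint,jar,wedge,crate,clip,ingot,shaft]
Tick 9: prefer A, take node from B; A=[-] B=[-] C=[reel,joint,jar,wedge,crate,clip,ingot,shaft,node]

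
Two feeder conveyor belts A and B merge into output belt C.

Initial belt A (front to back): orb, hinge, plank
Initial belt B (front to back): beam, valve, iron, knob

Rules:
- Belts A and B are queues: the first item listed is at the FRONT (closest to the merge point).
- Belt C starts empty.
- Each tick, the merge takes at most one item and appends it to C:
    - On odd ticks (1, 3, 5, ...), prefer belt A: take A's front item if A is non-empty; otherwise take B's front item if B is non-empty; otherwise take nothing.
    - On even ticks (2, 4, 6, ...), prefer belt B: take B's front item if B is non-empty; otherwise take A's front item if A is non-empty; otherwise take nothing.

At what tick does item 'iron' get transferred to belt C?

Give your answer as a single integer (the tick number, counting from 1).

Tick 1: prefer A, take orb from A; A=[hinge,plank] B=[beam,valve,iron,knob] C=[orb]
Tick 2: prefer B, take beam from B; A=[hinge,plank] B=[valve,iron,knob] C=[orb,beam]
Tick 3: prefer A, take hinge from A; A=[plank] B=[valve,iron,knob] C=[orb,beam,hinge]
Tick 4: prefer B, take valve from B; A=[plank] B=[iron,knob] C=[orb,beam,hinge,valve]
Tick 5: prefer A, take plank from A; A=[-] B=[iron,knob] C=[orb,beam,hinge,valve,plank]
Tick 6: prefer B, take iron from B; A=[-] B=[knob] C=[orb,beam,hinge,valve,plank,iron]

Answer: 6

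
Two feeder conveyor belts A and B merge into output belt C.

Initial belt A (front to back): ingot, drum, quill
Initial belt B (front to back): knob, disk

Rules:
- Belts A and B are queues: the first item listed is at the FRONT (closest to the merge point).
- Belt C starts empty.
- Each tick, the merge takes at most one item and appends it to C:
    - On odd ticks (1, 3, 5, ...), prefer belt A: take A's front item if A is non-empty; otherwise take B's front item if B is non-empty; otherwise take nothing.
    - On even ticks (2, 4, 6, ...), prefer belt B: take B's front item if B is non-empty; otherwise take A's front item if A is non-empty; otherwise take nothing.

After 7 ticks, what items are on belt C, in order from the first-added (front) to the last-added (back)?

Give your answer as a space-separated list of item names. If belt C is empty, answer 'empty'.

Tick 1: prefer A, take ingot from A; A=[drum,quill] B=[knob,disk] C=[ingot]
Tick 2: prefer B, take knob from B; A=[drum,quill] B=[disk] C=[ingot,knob]
Tick 3: prefer A, take drum from A; A=[quill] B=[disk] C=[ingot,knob,drum]
Tick 4: prefer B, take disk from B; A=[quill] B=[-] C=[ingot,knob,drum,disk]
Tick 5: prefer A, take quill from A; A=[-] B=[-] C=[ingot,knob,drum,disk,quill]
Tick 6: prefer B, both empty, nothing taken; A=[-] B=[-] C=[ingot,knob,drum,disk,quill]
Tick 7: prefer A, both empty, nothing taken; A=[-] B=[-] C=[ingot,knob,drum,disk,quill]

Answer: ingot knob drum disk quill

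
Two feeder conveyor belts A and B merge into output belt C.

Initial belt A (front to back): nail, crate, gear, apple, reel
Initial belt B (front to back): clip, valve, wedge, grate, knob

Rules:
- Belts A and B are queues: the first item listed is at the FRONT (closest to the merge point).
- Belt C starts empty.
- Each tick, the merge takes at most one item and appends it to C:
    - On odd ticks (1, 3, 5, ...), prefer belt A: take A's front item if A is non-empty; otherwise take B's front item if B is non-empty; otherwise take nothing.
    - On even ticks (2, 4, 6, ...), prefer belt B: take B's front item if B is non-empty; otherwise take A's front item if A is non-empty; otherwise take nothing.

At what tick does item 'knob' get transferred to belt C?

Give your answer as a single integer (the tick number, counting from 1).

Tick 1: prefer A, take nail from A; A=[crate,gear,apple,reel] B=[clip,valve,wedge,grate,knob] C=[nail]
Tick 2: prefer B, take clip from B; A=[crate,gear,apple,reel] B=[valve,wedge,grate,knob] C=[nail,clip]
Tick 3: prefer A, take crate from A; A=[gear,apple,reel] B=[valve,wedge,grate,knob] C=[nail,clip,crate]
Tick 4: prefer B, take valve from B; A=[gear,apple,reel] B=[wedge,grate,knob] C=[nail,clip,crate,valve]
Tick 5: prefer A, take gear from A; A=[apple,reel] B=[wedge,grate,knob] C=[nail,clip,crate,valve,gear]
Tick 6: prefer B, take wedge from B; A=[apple,reel] B=[grate,knob] C=[nail,clip,crate,valve,gear,wedge]
Tick 7: prefer A, take apple from A; A=[reel] B=[grate,knob] C=[nail,clip,crate,valve,gear,wedge,apple]
Tick 8: prefer B, take grate from B; A=[reel] B=[knob] C=[nail,clip,crate,valve,gear,wedge,apple,grate]
Tick 9: prefer A, take reel from A; A=[-] B=[knob] C=[nail,clip,crate,valve,gear,wedge,apple,grate,reel]
Tick 10: prefer B, take knob from B; A=[-] B=[-] C=[nail,clip,crate,valve,gear,wedge,apple,grate,reel,knob]

Answer: 10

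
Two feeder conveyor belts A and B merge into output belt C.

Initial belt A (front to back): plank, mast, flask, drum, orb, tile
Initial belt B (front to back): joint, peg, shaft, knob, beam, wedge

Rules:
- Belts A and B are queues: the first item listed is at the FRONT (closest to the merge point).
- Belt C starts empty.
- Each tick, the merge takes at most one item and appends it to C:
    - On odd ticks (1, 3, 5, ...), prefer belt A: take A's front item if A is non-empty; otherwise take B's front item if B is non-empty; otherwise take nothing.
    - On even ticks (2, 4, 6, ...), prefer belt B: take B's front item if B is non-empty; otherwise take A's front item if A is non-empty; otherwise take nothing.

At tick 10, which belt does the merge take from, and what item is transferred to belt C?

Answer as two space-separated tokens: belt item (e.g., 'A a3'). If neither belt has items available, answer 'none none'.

Tick 1: prefer A, take plank from A; A=[mast,flask,drum,orb,tile] B=[joint,peg,shaft,knob,beam,wedge] C=[plank]
Tick 2: prefer B, take joint from B; A=[mast,flask,drum,orb,tile] B=[peg,shaft,knob,beam,wedge] C=[plank,joint]
Tick 3: prefer A, take mast from A; A=[flask,drum,orb,tile] B=[peg,shaft,knob,beam,wedge] C=[plank,joint,mast]
Tick 4: prefer B, take peg from B; A=[flask,drum,orb,tile] B=[shaft,knob,beam,wedge] C=[plank,joint,mast,peg]
Tick 5: prefer A, take flask from A; A=[drum,orb,tile] B=[shaft,knob,beam,wedge] C=[plank,joint,mast,peg,flask]
Tick 6: prefer B, take shaft from B; A=[drum,orb,tile] B=[knob,beam,wedge] C=[plank,joint,mast,peg,flask,shaft]
Tick 7: prefer A, take drum from A; A=[orb,tile] B=[knob,beam,wedge] C=[plank,joint,mast,peg,flask,shaft,drum]
Tick 8: prefer B, take knob from B; A=[orb,tile] B=[beam,wedge] C=[plank,joint,mast,peg,flask,shaft,drum,knob]
Tick 9: prefer A, take orb from A; A=[tile] B=[beam,wedge] C=[plank,joint,mast,peg,flask,shaft,drum,knob,orb]
Tick 10: prefer B, take beam from B; A=[tile] B=[wedge] C=[plank,joint,mast,peg,flask,shaft,drum,knob,orb,beam]

Answer: B beam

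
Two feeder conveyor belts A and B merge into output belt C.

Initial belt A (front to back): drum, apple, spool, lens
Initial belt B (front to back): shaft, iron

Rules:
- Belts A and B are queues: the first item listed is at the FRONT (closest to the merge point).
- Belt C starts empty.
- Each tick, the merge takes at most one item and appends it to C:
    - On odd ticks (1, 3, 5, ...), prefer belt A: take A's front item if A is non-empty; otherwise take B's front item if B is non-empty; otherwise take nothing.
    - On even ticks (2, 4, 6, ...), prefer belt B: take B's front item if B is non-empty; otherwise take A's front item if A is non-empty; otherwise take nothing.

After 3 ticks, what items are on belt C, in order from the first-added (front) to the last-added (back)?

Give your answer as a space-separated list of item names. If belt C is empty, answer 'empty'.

Tick 1: prefer A, take drum from A; A=[apple,spool,lens] B=[shaft,iron] C=[drum]
Tick 2: prefer B, take shaft from B; A=[apple,spool,lens] B=[iron] C=[drum,shaft]
Tick 3: prefer A, take apple from A; A=[spool,lens] B=[iron] C=[drum,shaft,apple]

Answer: drum shaft apple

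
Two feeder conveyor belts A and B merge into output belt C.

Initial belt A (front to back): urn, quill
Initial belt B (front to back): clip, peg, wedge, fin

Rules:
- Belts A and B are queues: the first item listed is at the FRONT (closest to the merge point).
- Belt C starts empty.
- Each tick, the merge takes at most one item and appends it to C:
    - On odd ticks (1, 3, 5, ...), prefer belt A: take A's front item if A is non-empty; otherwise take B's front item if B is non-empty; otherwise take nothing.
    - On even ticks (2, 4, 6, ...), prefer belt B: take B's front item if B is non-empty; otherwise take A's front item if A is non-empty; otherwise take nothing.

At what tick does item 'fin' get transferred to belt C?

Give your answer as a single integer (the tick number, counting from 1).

Answer: 6

Derivation:
Tick 1: prefer A, take urn from A; A=[quill] B=[clip,peg,wedge,fin] C=[urn]
Tick 2: prefer B, take clip from B; A=[quill] B=[peg,wedge,fin] C=[urn,clip]
Tick 3: prefer A, take quill from A; A=[-] B=[peg,wedge,fin] C=[urn,clip,quill]
Tick 4: prefer B, take peg from B; A=[-] B=[wedge,fin] C=[urn,clip,quill,peg]
Tick 5: prefer A, take wedge from B; A=[-] B=[fin] C=[urn,clip,quill,peg,wedge]
Tick 6: prefer B, take fin from B; A=[-] B=[-] C=[urn,clip,quill,peg,wedge,fin]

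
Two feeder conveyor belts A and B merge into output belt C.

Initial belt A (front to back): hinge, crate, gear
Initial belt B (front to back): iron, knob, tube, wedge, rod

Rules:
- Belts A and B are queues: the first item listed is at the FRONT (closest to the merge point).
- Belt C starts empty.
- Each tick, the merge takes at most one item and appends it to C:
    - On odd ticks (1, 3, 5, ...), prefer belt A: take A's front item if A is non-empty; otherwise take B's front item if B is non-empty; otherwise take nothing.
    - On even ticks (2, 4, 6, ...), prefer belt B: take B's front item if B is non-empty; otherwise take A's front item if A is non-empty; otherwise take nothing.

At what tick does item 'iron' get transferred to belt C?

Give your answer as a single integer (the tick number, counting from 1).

Answer: 2

Derivation:
Tick 1: prefer A, take hinge from A; A=[crate,gear] B=[iron,knob,tube,wedge,rod] C=[hinge]
Tick 2: prefer B, take iron from B; A=[crate,gear] B=[knob,tube,wedge,rod] C=[hinge,iron]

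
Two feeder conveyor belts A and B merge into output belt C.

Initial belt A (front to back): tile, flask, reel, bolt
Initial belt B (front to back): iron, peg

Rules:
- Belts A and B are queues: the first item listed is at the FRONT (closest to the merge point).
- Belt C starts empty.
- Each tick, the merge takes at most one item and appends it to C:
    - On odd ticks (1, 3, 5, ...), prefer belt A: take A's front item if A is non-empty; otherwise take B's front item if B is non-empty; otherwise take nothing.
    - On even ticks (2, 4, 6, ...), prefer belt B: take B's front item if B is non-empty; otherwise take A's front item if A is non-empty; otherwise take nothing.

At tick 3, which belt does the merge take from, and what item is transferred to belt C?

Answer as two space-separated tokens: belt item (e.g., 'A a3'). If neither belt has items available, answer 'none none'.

Tick 1: prefer A, take tile from A; A=[flask,reel,bolt] B=[iron,peg] C=[tile]
Tick 2: prefer B, take iron from B; A=[flask,reel,bolt] B=[peg] C=[tile,iron]
Tick 3: prefer A, take flask from A; A=[reel,bolt] B=[peg] C=[tile,iron,flask]

Answer: A flask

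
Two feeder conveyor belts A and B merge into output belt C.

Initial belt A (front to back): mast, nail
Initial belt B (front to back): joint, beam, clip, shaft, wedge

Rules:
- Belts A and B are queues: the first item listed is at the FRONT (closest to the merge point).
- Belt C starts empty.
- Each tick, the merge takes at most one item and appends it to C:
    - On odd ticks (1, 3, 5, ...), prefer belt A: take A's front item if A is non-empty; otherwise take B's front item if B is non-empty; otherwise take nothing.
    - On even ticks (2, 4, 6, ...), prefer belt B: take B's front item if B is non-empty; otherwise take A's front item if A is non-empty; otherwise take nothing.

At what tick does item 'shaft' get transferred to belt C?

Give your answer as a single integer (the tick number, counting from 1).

Tick 1: prefer A, take mast from A; A=[nail] B=[joint,beam,clip,shaft,wedge] C=[mast]
Tick 2: prefer B, take joint from B; A=[nail] B=[beam,clip,shaft,wedge] C=[mast,joint]
Tick 3: prefer A, take nail from A; A=[-] B=[beam,clip,shaft,wedge] C=[mast,joint,nail]
Tick 4: prefer B, take beam from B; A=[-] B=[clip,shaft,wedge] C=[mast,joint,nail,beam]
Tick 5: prefer A, take clip from B; A=[-] B=[shaft,wedge] C=[mast,joint,nail,beam,clip]
Tick 6: prefer B, take shaft from B; A=[-] B=[wedge] C=[mast,joint,nail,beam,clip,shaft]

Answer: 6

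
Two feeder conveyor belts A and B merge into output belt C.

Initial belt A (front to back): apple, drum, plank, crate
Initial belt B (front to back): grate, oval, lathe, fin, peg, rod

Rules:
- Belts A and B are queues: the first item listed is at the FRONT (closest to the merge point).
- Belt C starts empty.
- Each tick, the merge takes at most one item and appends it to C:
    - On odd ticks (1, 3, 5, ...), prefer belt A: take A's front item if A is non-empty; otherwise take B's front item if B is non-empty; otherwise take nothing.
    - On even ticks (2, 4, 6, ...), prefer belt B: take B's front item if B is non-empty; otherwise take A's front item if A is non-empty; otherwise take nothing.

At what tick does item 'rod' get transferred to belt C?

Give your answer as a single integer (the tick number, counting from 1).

Answer: 10

Derivation:
Tick 1: prefer A, take apple from A; A=[drum,plank,crate] B=[grate,oval,lathe,fin,peg,rod] C=[apple]
Tick 2: prefer B, take grate from B; A=[drum,plank,crate] B=[oval,lathe,fin,peg,rod] C=[apple,grate]
Tick 3: prefer A, take drum from A; A=[plank,crate] B=[oval,lathe,fin,peg,rod] C=[apple,grate,drum]
Tick 4: prefer B, take oval from B; A=[plank,crate] B=[lathe,fin,peg,rod] C=[apple,grate,drum,oval]
Tick 5: prefer A, take plank from A; A=[crate] B=[lathe,fin,peg,rod] C=[apple,grate,drum,oval,plank]
Tick 6: prefer B, take lathe from B; A=[crate] B=[fin,peg,rod] C=[apple,grate,drum,oval,plank,lathe]
Tick 7: prefer A, take crate from A; A=[-] B=[fin,peg,rod] C=[apple,grate,drum,oval,plank,lathe,crate]
Tick 8: prefer B, take fin from B; A=[-] B=[peg,rod] C=[apple,grate,drum,oval,plank,lathe,crate,fin]
Tick 9: prefer A, take peg from B; A=[-] B=[rod] C=[apple,grate,drum,oval,plank,lathe,crate,fin,peg]
Tick 10: prefer B, take rod from B; A=[-] B=[-] C=[apple,grate,drum,oval,plank,lathe,crate,fin,peg,rod]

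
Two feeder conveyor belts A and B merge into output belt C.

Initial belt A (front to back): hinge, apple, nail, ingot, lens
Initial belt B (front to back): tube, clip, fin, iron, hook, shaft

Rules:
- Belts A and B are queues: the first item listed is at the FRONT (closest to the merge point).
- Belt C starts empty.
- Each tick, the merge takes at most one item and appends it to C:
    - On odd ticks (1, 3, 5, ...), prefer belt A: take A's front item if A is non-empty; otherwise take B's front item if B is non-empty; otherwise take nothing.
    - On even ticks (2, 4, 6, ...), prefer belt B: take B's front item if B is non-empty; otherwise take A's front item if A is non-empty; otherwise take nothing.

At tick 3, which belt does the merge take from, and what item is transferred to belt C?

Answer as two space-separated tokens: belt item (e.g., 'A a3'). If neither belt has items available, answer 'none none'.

Tick 1: prefer A, take hinge from A; A=[apple,nail,ingot,lens] B=[tube,clip,fin,iron,hook,shaft] C=[hinge]
Tick 2: prefer B, take tube from B; A=[apple,nail,ingot,lens] B=[clip,fin,iron,hook,shaft] C=[hinge,tube]
Tick 3: prefer A, take apple from A; A=[nail,ingot,lens] B=[clip,fin,iron,hook,shaft] C=[hinge,tube,apple]

Answer: A apple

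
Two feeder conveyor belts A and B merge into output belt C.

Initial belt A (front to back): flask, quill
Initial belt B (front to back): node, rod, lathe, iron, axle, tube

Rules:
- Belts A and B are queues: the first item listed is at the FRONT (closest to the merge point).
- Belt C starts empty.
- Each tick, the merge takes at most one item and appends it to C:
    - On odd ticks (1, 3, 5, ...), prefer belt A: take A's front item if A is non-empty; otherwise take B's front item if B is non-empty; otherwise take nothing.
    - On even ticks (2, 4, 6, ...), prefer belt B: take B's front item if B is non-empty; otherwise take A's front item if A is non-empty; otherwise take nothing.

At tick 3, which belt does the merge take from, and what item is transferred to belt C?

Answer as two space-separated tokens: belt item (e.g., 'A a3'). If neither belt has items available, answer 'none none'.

Answer: A quill

Derivation:
Tick 1: prefer A, take flask from A; A=[quill] B=[node,rod,lathe,iron,axle,tube] C=[flask]
Tick 2: prefer B, take node from B; A=[quill] B=[rod,lathe,iron,axle,tube] C=[flask,node]
Tick 3: prefer A, take quill from A; A=[-] B=[rod,lathe,iron,axle,tube] C=[flask,node,quill]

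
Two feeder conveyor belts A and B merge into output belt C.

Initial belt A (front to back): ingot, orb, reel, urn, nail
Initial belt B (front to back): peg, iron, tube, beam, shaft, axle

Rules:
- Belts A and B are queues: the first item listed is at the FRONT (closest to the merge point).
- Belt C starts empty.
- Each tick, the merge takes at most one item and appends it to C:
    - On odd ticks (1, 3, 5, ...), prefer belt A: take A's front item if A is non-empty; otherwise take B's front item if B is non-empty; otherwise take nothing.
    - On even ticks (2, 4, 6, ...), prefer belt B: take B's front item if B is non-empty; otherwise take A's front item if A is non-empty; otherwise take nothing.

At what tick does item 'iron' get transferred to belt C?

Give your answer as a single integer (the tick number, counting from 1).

Tick 1: prefer A, take ingot from A; A=[orb,reel,urn,nail] B=[peg,iron,tube,beam,shaft,axle] C=[ingot]
Tick 2: prefer B, take peg from B; A=[orb,reel,urn,nail] B=[iron,tube,beam,shaft,axle] C=[ingot,peg]
Tick 3: prefer A, take orb from A; A=[reel,urn,nail] B=[iron,tube,beam,shaft,axle] C=[ingot,peg,orb]
Tick 4: prefer B, take iron from B; A=[reel,urn,nail] B=[tube,beam,shaft,axle] C=[ingot,peg,orb,iron]

Answer: 4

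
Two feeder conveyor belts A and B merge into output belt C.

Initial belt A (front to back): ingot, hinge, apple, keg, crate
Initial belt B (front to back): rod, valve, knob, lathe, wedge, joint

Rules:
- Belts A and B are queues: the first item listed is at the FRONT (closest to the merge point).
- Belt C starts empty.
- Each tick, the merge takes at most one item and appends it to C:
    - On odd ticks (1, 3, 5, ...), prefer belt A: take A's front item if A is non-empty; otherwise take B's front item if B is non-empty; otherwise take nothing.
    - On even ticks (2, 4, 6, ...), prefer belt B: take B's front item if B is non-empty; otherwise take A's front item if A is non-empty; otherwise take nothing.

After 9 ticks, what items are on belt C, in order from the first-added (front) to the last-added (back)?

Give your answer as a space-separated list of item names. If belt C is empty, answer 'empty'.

Answer: ingot rod hinge valve apple knob keg lathe crate

Derivation:
Tick 1: prefer A, take ingot from A; A=[hinge,apple,keg,crate] B=[rod,valve,knob,lathe,wedge,joint] C=[ingot]
Tick 2: prefer B, take rod from B; A=[hinge,apple,keg,crate] B=[valve,knob,lathe,wedge,joint] C=[ingot,rod]
Tick 3: prefer A, take hinge from A; A=[apple,keg,crate] B=[valve,knob,lathe,wedge,joint] C=[ingot,rod,hinge]
Tick 4: prefer B, take valve from B; A=[apple,keg,crate] B=[knob,lathe,wedge,joint] C=[ingot,rod,hinge,valve]
Tick 5: prefer A, take apple from A; A=[keg,crate] B=[knob,lathe,wedge,joint] C=[ingot,rod,hinge,valve,apple]
Tick 6: prefer B, take knob from B; A=[keg,crate] B=[lathe,wedge,joint] C=[ingot,rod,hinge,valve,apple,knob]
Tick 7: prefer A, take keg from A; A=[crate] B=[lathe,wedge,joint] C=[ingot,rod,hinge,valve,apple,knob,keg]
Tick 8: prefer B, take lathe from B; A=[crate] B=[wedge,joint] C=[ingot,rod,hinge,valve,apple,knob,keg,lathe]
Tick 9: prefer A, take crate from A; A=[-] B=[wedge,joint] C=[ingot,rod,hinge,valve,apple,knob,keg,lathe,crate]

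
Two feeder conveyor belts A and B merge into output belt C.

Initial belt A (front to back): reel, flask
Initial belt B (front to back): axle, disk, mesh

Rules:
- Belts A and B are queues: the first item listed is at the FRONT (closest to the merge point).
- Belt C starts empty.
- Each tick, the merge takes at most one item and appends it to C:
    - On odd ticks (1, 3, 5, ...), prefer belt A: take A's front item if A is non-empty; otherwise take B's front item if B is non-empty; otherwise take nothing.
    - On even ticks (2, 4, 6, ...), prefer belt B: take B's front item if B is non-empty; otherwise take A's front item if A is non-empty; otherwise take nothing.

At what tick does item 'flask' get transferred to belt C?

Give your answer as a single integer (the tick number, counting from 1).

Answer: 3

Derivation:
Tick 1: prefer A, take reel from A; A=[flask] B=[axle,disk,mesh] C=[reel]
Tick 2: prefer B, take axle from B; A=[flask] B=[disk,mesh] C=[reel,axle]
Tick 3: prefer A, take flask from A; A=[-] B=[disk,mesh] C=[reel,axle,flask]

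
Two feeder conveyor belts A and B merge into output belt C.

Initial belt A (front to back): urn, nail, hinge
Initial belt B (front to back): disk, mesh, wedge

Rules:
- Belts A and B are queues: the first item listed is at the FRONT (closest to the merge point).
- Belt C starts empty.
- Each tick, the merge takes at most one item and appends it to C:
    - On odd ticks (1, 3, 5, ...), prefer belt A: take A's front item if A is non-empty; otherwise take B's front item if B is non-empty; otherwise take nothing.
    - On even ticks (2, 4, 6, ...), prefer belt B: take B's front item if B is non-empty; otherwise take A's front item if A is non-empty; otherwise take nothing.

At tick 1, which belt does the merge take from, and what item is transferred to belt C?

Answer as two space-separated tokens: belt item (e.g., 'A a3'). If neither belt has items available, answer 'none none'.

Answer: A urn

Derivation:
Tick 1: prefer A, take urn from A; A=[nail,hinge] B=[disk,mesh,wedge] C=[urn]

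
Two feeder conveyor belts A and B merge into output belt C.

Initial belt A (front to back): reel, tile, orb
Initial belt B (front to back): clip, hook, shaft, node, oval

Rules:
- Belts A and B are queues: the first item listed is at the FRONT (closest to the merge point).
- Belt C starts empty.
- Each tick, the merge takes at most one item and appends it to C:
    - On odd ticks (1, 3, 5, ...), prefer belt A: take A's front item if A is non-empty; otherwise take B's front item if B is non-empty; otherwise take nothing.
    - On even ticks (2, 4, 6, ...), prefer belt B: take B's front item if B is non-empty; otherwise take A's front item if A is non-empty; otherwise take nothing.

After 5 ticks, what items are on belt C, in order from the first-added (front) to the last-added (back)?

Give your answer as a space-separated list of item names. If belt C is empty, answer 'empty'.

Tick 1: prefer A, take reel from A; A=[tile,orb] B=[clip,hook,shaft,node,oval] C=[reel]
Tick 2: prefer B, take clip from B; A=[tile,orb] B=[hook,shaft,node,oval] C=[reel,clip]
Tick 3: prefer A, take tile from A; A=[orb] B=[hook,shaft,node,oval] C=[reel,clip,tile]
Tick 4: prefer B, take hook from B; A=[orb] B=[shaft,node,oval] C=[reel,clip,tile,hook]
Tick 5: prefer A, take orb from A; A=[-] B=[shaft,node,oval] C=[reel,clip,tile,hook,orb]

Answer: reel clip tile hook orb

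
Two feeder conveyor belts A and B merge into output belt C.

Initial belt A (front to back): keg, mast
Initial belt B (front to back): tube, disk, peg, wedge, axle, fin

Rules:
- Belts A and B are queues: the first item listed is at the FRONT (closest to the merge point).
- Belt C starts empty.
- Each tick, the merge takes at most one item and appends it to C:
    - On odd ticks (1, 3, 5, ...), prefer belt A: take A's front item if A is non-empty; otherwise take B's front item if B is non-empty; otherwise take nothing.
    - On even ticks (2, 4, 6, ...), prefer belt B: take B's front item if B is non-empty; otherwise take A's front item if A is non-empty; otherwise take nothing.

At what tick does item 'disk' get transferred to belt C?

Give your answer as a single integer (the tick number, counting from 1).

Tick 1: prefer A, take keg from A; A=[mast] B=[tube,disk,peg,wedge,axle,fin] C=[keg]
Tick 2: prefer B, take tube from B; A=[mast] B=[disk,peg,wedge,axle,fin] C=[keg,tube]
Tick 3: prefer A, take mast from A; A=[-] B=[disk,peg,wedge,axle,fin] C=[keg,tube,mast]
Tick 4: prefer B, take disk from B; A=[-] B=[peg,wedge,axle,fin] C=[keg,tube,mast,disk]

Answer: 4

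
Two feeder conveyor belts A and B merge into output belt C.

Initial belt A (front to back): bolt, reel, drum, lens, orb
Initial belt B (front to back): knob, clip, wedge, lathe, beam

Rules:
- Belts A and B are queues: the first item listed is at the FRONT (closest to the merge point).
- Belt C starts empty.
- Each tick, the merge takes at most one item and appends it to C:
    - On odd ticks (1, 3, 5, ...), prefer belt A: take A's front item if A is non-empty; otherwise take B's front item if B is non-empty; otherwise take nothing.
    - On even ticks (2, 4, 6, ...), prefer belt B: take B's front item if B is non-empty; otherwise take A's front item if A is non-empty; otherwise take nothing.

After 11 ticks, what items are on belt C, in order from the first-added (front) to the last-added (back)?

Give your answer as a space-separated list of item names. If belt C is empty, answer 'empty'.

Tick 1: prefer A, take bolt from A; A=[reel,drum,lens,orb] B=[knob,clip,wedge,lathe,beam] C=[bolt]
Tick 2: prefer B, take knob from B; A=[reel,drum,lens,orb] B=[clip,wedge,lathe,beam] C=[bolt,knob]
Tick 3: prefer A, take reel from A; A=[drum,lens,orb] B=[clip,wedge,lathe,beam] C=[bolt,knob,reel]
Tick 4: prefer B, take clip from B; A=[drum,lens,orb] B=[wedge,lathe,beam] C=[bolt,knob,reel,clip]
Tick 5: prefer A, take drum from A; A=[lens,orb] B=[wedge,lathe,beam] C=[bolt,knob,reel,clip,drum]
Tick 6: prefer B, take wedge from B; A=[lens,orb] B=[lathe,beam] C=[bolt,knob,reel,clip,drum,wedge]
Tick 7: prefer A, take lens from A; A=[orb] B=[lathe,beam] C=[bolt,knob,reel,clip,drum,wedge,lens]
Tick 8: prefer B, take lathe from B; A=[orb] B=[beam] C=[bolt,knob,reel,clip,drum,wedge,lens,lathe]
Tick 9: prefer A, take orb from A; A=[-] B=[beam] C=[bolt,knob,reel,clip,drum,wedge,lens,lathe,orb]
Tick 10: prefer B, take beam from B; A=[-] B=[-] C=[bolt,knob,reel,clip,drum,wedge,lens,lathe,orb,beam]
Tick 11: prefer A, both empty, nothing taken; A=[-] B=[-] C=[bolt,knob,reel,clip,drum,wedge,lens,lathe,orb,beam]

Answer: bolt knob reel clip drum wedge lens lathe orb beam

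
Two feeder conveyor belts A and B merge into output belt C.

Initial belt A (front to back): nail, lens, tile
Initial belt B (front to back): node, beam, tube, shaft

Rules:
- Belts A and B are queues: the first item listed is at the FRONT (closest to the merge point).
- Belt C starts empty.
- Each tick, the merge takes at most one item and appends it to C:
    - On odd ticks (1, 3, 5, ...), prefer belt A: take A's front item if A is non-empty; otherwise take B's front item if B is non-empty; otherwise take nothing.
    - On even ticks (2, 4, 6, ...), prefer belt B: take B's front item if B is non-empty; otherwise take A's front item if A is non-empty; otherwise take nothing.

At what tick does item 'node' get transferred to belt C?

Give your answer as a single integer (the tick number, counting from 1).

Tick 1: prefer A, take nail from A; A=[lens,tile] B=[node,beam,tube,shaft] C=[nail]
Tick 2: prefer B, take node from B; A=[lens,tile] B=[beam,tube,shaft] C=[nail,node]

Answer: 2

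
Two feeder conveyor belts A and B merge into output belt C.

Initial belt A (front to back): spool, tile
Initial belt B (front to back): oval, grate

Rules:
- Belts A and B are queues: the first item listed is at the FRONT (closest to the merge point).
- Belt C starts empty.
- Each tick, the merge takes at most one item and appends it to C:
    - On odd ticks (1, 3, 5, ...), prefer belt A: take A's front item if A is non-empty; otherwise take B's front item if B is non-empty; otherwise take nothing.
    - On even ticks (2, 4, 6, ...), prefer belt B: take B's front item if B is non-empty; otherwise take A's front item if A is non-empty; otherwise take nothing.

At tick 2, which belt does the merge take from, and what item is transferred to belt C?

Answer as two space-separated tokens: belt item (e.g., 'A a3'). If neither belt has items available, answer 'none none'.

Tick 1: prefer A, take spool from A; A=[tile] B=[oval,grate] C=[spool]
Tick 2: prefer B, take oval from B; A=[tile] B=[grate] C=[spool,oval]

Answer: B oval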